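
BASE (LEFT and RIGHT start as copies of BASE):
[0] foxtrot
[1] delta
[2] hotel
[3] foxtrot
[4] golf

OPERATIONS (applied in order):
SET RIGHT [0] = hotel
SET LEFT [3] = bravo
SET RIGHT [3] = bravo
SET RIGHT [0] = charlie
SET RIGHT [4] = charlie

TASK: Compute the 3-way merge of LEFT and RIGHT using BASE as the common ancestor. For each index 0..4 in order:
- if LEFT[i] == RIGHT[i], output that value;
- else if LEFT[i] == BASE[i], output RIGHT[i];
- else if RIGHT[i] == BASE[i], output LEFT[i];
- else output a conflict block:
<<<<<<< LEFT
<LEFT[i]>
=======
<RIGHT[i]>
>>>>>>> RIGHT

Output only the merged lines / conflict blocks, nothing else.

Answer: charlie
delta
hotel
bravo
charlie

Derivation:
Final LEFT:  [foxtrot, delta, hotel, bravo, golf]
Final RIGHT: [charlie, delta, hotel, bravo, charlie]
i=0: L=foxtrot=BASE, R=charlie -> take RIGHT -> charlie
i=1: L=delta R=delta -> agree -> delta
i=2: L=hotel R=hotel -> agree -> hotel
i=3: L=bravo R=bravo -> agree -> bravo
i=4: L=golf=BASE, R=charlie -> take RIGHT -> charlie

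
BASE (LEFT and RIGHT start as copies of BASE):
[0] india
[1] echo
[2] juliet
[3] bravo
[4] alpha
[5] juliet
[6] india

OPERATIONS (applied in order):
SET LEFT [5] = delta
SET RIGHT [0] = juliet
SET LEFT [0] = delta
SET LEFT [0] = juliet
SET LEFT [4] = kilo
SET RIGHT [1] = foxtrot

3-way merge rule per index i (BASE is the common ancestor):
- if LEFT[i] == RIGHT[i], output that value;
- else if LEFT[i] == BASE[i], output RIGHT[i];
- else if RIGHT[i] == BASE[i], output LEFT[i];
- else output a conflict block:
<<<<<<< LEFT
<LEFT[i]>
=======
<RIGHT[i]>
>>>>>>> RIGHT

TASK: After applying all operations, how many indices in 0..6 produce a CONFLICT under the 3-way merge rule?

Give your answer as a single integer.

Final LEFT:  [juliet, echo, juliet, bravo, kilo, delta, india]
Final RIGHT: [juliet, foxtrot, juliet, bravo, alpha, juliet, india]
i=0: L=juliet R=juliet -> agree -> juliet
i=1: L=echo=BASE, R=foxtrot -> take RIGHT -> foxtrot
i=2: L=juliet R=juliet -> agree -> juliet
i=3: L=bravo R=bravo -> agree -> bravo
i=4: L=kilo, R=alpha=BASE -> take LEFT -> kilo
i=5: L=delta, R=juliet=BASE -> take LEFT -> delta
i=6: L=india R=india -> agree -> india
Conflict count: 0

Answer: 0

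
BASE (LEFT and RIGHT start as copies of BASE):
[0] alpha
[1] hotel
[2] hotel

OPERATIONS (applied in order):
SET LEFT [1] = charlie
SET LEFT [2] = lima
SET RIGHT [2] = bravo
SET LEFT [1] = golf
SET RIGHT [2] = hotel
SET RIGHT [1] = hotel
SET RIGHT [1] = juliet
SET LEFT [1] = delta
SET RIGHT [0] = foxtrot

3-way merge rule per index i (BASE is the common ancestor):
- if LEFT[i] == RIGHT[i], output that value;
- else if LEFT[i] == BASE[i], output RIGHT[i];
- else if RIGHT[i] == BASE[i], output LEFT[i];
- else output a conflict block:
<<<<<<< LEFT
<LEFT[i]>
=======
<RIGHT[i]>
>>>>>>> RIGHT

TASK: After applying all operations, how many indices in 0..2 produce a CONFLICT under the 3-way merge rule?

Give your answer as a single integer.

Final LEFT:  [alpha, delta, lima]
Final RIGHT: [foxtrot, juliet, hotel]
i=0: L=alpha=BASE, R=foxtrot -> take RIGHT -> foxtrot
i=1: BASE=hotel L=delta R=juliet all differ -> CONFLICT
i=2: L=lima, R=hotel=BASE -> take LEFT -> lima
Conflict count: 1

Answer: 1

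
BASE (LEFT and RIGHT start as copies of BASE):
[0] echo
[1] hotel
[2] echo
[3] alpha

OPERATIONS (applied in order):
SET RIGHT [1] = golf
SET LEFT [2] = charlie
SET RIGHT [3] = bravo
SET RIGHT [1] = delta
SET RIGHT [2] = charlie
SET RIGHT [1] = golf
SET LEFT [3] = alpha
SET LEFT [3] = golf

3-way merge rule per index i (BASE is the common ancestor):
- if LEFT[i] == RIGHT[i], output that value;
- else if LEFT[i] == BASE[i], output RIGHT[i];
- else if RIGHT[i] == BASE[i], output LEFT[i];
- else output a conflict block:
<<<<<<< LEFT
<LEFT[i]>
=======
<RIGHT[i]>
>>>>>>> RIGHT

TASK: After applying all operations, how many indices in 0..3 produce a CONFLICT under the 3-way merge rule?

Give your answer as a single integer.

Final LEFT:  [echo, hotel, charlie, golf]
Final RIGHT: [echo, golf, charlie, bravo]
i=0: L=echo R=echo -> agree -> echo
i=1: L=hotel=BASE, R=golf -> take RIGHT -> golf
i=2: L=charlie R=charlie -> agree -> charlie
i=3: BASE=alpha L=golf R=bravo all differ -> CONFLICT
Conflict count: 1

Answer: 1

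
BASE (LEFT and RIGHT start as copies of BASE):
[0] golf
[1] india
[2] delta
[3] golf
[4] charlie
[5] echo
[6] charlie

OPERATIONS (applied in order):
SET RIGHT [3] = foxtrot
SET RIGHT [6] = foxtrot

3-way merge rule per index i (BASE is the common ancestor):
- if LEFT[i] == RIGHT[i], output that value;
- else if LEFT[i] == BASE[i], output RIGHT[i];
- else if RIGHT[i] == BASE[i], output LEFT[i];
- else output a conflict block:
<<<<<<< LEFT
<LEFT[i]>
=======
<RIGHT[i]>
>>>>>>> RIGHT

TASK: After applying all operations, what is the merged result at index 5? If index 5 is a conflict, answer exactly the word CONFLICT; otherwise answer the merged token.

Answer: echo

Derivation:
Final LEFT:  [golf, india, delta, golf, charlie, echo, charlie]
Final RIGHT: [golf, india, delta, foxtrot, charlie, echo, foxtrot]
i=0: L=golf R=golf -> agree -> golf
i=1: L=india R=india -> agree -> india
i=2: L=delta R=delta -> agree -> delta
i=3: L=golf=BASE, R=foxtrot -> take RIGHT -> foxtrot
i=4: L=charlie R=charlie -> agree -> charlie
i=5: L=echo R=echo -> agree -> echo
i=6: L=charlie=BASE, R=foxtrot -> take RIGHT -> foxtrot
Index 5 -> echo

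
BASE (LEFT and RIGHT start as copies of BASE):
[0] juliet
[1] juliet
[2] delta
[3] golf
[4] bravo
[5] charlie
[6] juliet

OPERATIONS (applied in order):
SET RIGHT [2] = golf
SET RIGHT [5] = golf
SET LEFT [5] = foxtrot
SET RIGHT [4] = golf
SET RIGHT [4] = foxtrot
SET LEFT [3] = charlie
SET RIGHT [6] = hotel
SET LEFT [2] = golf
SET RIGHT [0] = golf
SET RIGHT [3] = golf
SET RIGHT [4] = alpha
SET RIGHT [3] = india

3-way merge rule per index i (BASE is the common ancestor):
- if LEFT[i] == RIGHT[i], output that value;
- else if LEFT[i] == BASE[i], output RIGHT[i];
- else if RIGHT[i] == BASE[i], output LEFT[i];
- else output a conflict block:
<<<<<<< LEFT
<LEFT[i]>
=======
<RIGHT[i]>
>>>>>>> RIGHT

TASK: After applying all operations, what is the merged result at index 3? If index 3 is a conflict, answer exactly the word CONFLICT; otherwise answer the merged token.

Answer: CONFLICT

Derivation:
Final LEFT:  [juliet, juliet, golf, charlie, bravo, foxtrot, juliet]
Final RIGHT: [golf, juliet, golf, india, alpha, golf, hotel]
i=0: L=juliet=BASE, R=golf -> take RIGHT -> golf
i=1: L=juliet R=juliet -> agree -> juliet
i=2: L=golf R=golf -> agree -> golf
i=3: BASE=golf L=charlie R=india all differ -> CONFLICT
i=4: L=bravo=BASE, R=alpha -> take RIGHT -> alpha
i=5: BASE=charlie L=foxtrot R=golf all differ -> CONFLICT
i=6: L=juliet=BASE, R=hotel -> take RIGHT -> hotel
Index 3 -> CONFLICT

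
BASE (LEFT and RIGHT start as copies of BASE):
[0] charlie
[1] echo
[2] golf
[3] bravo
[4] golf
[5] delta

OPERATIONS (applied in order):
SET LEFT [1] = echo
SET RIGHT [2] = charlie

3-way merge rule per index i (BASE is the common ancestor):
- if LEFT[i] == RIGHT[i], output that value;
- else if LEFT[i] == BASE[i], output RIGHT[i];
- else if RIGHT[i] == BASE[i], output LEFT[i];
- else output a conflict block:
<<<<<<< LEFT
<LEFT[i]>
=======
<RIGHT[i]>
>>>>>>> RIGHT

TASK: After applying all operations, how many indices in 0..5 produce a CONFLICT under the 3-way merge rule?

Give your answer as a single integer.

Final LEFT:  [charlie, echo, golf, bravo, golf, delta]
Final RIGHT: [charlie, echo, charlie, bravo, golf, delta]
i=0: L=charlie R=charlie -> agree -> charlie
i=1: L=echo R=echo -> agree -> echo
i=2: L=golf=BASE, R=charlie -> take RIGHT -> charlie
i=3: L=bravo R=bravo -> agree -> bravo
i=4: L=golf R=golf -> agree -> golf
i=5: L=delta R=delta -> agree -> delta
Conflict count: 0

Answer: 0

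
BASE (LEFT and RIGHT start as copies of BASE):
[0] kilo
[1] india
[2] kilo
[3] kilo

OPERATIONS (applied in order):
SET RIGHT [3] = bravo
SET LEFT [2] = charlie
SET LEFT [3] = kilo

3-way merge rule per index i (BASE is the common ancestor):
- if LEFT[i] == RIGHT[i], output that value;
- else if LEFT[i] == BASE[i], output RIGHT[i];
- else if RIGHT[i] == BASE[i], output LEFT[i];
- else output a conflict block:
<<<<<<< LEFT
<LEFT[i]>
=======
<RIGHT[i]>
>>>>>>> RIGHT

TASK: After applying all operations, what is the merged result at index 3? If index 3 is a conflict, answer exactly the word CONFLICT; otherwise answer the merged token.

Answer: bravo

Derivation:
Final LEFT:  [kilo, india, charlie, kilo]
Final RIGHT: [kilo, india, kilo, bravo]
i=0: L=kilo R=kilo -> agree -> kilo
i=1: L=india R=india -> agree -> india
i=2: L=charlie, R=kilo=BASE -> take LEFT -> charlie
i=3: L=kilo=BASE, R=bravo -> take RIGHT -> bravo
Index 3 -> bravo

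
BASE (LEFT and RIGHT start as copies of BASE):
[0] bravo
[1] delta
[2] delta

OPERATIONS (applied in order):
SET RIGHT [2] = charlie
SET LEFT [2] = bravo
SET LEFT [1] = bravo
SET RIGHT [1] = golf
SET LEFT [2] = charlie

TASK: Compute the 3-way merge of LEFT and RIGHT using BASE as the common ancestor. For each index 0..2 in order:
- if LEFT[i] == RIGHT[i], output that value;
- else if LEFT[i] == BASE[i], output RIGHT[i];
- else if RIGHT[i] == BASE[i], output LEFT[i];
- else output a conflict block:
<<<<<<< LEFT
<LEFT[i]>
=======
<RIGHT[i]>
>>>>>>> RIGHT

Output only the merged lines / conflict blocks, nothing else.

Answer: bravo
<<<<<<< LEFT
bravo
=======
golf
>>>>>>> RIGHT
charlie

Derivation:
Final LEFT:  [bravo, bravo, charlie]
Final RIGHT: [bravo, golf, charlie]
i=0: L=bravo R=bravo -> agree -> bravo
i=1: BASE=delta L=bravo R=golf all differ -> CONFLICT
i=2: L=charlie R=charlie -> agree -> charlie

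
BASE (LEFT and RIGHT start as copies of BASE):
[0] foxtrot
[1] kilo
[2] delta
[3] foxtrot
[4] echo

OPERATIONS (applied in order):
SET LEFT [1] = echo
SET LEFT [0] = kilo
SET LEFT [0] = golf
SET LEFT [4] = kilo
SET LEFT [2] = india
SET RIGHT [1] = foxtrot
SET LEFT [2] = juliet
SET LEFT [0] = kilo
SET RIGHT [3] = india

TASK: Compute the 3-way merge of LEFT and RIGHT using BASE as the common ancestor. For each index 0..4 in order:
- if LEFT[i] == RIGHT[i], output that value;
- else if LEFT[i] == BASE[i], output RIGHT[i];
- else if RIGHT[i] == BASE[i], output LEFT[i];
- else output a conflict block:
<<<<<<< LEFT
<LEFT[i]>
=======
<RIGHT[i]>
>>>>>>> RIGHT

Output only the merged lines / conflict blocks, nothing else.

Final LEFT:  [kilo, echo, juliet, foxtrot, kilo]
Final RIGHT: [foxtrot, foxtrot, delta, india, echo]
i=0: L=kilo, R=foxtrot=BASE -> take LEFT -> kilo
i=1: BASE=kilo L=echo R=foxtrot all differ -> CONFLICT
i=2: L=juliet, R=delta=BASE -> take LEFT -> juliet
i=3: L=foxtrot=BASE, R=india -> take RIGHT -> india
i=4: L=kilo, R=echo=BASE -> take LEFT -> kilo

Answer: kilo
<<<<<<< LEFT
echo
=======
foxtrot
>>>>>>> RIGHT
juliet
india
kilo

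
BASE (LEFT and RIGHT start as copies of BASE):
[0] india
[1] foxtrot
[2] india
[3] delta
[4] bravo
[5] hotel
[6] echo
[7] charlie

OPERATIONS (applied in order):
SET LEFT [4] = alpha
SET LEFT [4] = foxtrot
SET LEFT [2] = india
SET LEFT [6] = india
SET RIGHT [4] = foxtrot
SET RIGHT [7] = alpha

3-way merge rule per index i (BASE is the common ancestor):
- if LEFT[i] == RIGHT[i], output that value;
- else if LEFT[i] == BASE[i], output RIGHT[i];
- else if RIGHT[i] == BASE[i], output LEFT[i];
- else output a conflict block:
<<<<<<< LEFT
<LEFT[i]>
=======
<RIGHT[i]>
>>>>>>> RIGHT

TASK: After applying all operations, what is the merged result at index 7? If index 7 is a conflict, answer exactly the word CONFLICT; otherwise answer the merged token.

Answer: alpha

Derivation:
Final LEFT:  [india, foxtrot, india, delta, foxtrot, hotel, india, charlie]
Final RIGHT: [india, foxtrot, india, delta, foxtrot, hotel, echo, alpha]
i=0: L=india R=india -> agree -> india
i=1: L=foxtrot R=foxtrot -> agree -> foxtrot
i=2: L=india R=india -> agree -> india
i=3: L=delta R=delta -> agree -> delta
i=4: L=foxtrot R=foxtrot -> agree -> foxtrot
i=5: L=hotel R=hotel -> agree -> hotel
i=6: L=india, R=echo=BASE -> take LEFT -> india
i=7: L=charlie=BASE, R=alpha -> take RIGHT -> alpha
Index 7 -> alpha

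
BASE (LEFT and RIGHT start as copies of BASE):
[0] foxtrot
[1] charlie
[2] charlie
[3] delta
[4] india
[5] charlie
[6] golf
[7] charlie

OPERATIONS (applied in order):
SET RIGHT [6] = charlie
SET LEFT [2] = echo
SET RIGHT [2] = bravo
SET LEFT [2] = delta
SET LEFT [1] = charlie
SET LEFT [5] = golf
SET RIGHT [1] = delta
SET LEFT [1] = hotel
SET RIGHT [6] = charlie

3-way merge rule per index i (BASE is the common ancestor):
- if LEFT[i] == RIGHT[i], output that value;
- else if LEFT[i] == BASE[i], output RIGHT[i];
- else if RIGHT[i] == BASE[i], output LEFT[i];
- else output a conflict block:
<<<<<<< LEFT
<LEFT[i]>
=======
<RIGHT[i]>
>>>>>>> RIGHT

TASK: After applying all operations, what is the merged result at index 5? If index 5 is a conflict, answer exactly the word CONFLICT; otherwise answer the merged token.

Answer: golf

Derivation:
Final LEFT:  [foxtrot, hotel, delta, delta, india, golf, golf, charlie]
Final RIGHT: [foxtrot, delta, bravo, delta, india, charlie, charlie, charlie]
i=0: L=foxtrot R=foxtrot -> agree -> foxtrot
i=1: BASE=charlie L=hotel R=delta all differ -> CONFLICT
i=2: BASE=charlie L=delta R=bravo all differ -> CONFLICT
i=3: L=delta R=delta -> agree -> delta
i=4: L=india R=india -> agree -> india
i=5: L=golf, R=charlie=BASE -> take LEFT -> golf
i=6: L=golf=BASE, R=charlie -> take RIGHT -> charlie
i=7: L=charlie R=charlie -> agree -> charlie
Index 5 -> golf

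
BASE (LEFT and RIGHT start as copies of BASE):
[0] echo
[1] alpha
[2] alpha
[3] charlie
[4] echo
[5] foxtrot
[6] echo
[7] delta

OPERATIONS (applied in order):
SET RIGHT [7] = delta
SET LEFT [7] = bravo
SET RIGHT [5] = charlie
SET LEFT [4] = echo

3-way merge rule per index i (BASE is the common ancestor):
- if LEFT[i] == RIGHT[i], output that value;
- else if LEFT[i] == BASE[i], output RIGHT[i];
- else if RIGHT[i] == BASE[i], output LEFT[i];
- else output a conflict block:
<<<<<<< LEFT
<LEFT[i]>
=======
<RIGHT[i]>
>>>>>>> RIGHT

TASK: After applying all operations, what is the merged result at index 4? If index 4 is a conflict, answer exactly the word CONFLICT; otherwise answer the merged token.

Answer: echo

Derivation:
Final LEFT:  [echo, alpha, alpha, charlie, echo, foxtrot, echo, bravo]
Final RIGHT: [echo, alpha, alpha, charlie, echo, charlie, echo, delta]
i=0: L=echo R=echo -> agree -> echo
i=1: L=alpha R=alpha -> agree -> alpha
i=2: L=alpha R=alpha -> agree -> alpha
i=3: L=charlie R=charlie -> agree -> charlie
i=4: L=echo R=echo -> agree -> echo
i=5: L=foxtrot=BASE, R=charlie -> take RIGHT -> charlie
i=6: L=echo R=echo -> agree -> echo
i=7: L=bravo, R=delta=BASE -> take LEFT -> bravo
Index 4 -> echo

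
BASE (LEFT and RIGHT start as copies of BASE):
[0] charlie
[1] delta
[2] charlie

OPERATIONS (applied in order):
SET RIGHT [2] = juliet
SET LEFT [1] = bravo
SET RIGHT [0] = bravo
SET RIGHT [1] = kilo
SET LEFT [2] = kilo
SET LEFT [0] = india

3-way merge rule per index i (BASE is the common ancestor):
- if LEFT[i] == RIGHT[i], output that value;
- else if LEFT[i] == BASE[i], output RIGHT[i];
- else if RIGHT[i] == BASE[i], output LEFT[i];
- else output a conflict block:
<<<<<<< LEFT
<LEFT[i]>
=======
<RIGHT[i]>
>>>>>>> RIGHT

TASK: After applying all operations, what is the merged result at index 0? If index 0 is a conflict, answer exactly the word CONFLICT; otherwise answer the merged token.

Final LEFT:  [india, bravo, kilo]
Final RIGHT: [bravo, kilo, juliet]
i=0: BASE=charlie L=india R=bravo all differ -> CONFLICT
i=1: BASE=delta L=bravo R=kilo all differ -> CONFLICT
i=2: BASE=charlie L=kilo R=juliet all differ -> CONFLICT
Index 0 -> CONFLICT

Answer: CONFLICT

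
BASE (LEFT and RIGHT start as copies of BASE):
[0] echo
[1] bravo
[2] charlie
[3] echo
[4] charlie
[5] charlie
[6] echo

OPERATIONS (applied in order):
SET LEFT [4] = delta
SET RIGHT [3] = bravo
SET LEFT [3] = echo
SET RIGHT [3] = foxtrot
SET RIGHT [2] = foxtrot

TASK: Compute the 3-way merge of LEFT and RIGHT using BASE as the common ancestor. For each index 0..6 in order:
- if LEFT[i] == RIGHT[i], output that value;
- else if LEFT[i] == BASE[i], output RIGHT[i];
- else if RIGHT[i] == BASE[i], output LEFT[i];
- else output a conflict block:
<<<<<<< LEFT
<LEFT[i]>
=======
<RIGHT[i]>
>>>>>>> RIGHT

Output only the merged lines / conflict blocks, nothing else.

Final LEFT:  [echo, bravo, charlie, echo, delta, charlie, echo]
Final RIGHT: [echo, bravo, foxtrot, foxtrot, charlie, charlie, echo]
i=0: L=echo R=echo -> agree -> echo
i=1: L=bravo R=bravo -> agree -> bravo
i=2: L=charlie=BASE, R=foxtrot -> take RIGHT -> foxtrot
i=3: L=echo=BASE, R=foxtrot -> take RIGHT -> foxtrot
i=4: L=delta, R=charlie=BASE -> take LEFT -> delta
i=5: L=charlie R=charlie -> agree -> charlie
i=6: L=echo R=echo -> agree -> echo

Answer: echo
bravo
foxtrot
foxtrot
delta
charlie
echo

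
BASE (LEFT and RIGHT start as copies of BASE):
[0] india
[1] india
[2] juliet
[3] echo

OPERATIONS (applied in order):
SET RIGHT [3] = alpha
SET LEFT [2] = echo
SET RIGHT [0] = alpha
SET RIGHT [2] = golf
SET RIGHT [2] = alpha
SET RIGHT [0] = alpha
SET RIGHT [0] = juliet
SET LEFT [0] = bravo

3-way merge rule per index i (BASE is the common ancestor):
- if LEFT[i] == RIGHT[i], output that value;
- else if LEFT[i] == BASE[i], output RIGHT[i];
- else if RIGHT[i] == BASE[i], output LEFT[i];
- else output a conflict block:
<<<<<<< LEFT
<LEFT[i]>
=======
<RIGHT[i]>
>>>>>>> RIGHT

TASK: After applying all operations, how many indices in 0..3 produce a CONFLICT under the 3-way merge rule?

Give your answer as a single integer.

Answer: 2

Derivation:
Final LEFT:  [bravo, india, echo, echo]
Final RIGHT: [juliet, india, alpha, alpha]
i=0: BASE=india L=bravo R=juliet all differ -> CONFLICT
i=1: L=india R=india -> agree -> india
i=2: BASE=juliet L=echo R=alpha all differ -> CONFLICT
i=3: L=echo=BASE, R=alpha -> take RIGHT -> alpha
Conflict count: 2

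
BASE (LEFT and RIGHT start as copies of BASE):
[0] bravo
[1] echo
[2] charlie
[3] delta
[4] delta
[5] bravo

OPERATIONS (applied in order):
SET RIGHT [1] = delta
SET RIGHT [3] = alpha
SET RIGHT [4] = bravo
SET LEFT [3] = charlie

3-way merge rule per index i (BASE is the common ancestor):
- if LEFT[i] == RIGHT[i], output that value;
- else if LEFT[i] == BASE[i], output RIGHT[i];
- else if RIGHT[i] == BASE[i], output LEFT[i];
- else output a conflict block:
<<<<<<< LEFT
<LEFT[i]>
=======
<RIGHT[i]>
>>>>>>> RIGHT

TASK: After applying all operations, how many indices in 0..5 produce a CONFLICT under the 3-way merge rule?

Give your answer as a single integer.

Answer: 1

Derivation:
Final LEFT:  [bravo, echo, charlie, charlie, delta, bravo]
Final RIGHT: [bravo, delta, charlie, alpha, bravo, bravo]
i=0: L=bravo R=bravo -> agree -> bravo
i=1: L=echo=BASE, R=delta -> take RIGHT -> delta
i=2: L=charlie R=charlie -> agree -> charlie
i=3: BASE=delta L=charlie R=alpha all differ -> CONFLICT
i=4: L=delta=BASE, R=bravo -> take RIGHT -> bravo
i=5: L=bravo R=bravo -> agree -> bravo
Conflict count: 1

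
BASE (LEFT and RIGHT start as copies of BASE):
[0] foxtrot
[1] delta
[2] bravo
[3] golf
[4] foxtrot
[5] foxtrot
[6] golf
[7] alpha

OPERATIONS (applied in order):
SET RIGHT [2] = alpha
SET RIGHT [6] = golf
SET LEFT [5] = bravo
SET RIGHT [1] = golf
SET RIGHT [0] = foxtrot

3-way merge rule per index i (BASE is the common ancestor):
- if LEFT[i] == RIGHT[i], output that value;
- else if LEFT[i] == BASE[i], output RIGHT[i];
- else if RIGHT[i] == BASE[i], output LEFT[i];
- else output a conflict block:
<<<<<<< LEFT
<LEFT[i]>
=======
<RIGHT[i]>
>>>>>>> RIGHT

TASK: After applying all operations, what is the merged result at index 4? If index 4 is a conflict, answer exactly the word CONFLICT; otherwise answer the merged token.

Answer: foxtrot

Derivation:
Final LEFT:  [foxtrot, delta, bravo, golf, foxtrot, bravo, golf, alpha]
Final RIGHT: [foxtrot, golf, alpha, golf, foxtrot, foxtrot, golf, alpha]
i=0: L=foxtrot R=foxtrot -> agree -> foxtrot
i=1: L=delta=BASE, R=golf -> take RIGHT -> golf
i=2: L=bravo=BASE, R=alpha -> take RIGHT -> alpha
i=3: L=golf R=golf -> agree -> golf
i=4: L=foxtrot R=foxtrot -> agree -> foxtrot
i=5: L=bravo, R=foxtrot=BASE -> take LEFT -> bravo
i=6: L=golf R=golf -> agree -> golf
i=7: L=alpha R=alpha -> agree -> alpha
Index 4 -> foxtrot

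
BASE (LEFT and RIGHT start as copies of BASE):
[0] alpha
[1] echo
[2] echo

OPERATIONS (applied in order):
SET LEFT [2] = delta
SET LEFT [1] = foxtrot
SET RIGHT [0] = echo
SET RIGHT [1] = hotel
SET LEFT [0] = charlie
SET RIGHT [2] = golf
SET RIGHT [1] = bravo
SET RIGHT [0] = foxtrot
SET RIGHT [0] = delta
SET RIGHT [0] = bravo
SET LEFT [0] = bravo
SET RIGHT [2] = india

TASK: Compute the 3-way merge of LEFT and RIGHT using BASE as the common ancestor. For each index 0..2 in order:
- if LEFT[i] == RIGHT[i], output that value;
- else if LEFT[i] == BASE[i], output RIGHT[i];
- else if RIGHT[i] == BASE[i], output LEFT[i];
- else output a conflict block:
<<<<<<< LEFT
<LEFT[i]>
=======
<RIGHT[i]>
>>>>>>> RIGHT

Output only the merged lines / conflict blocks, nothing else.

Answer: bravo
<<<<<<< LEFT
foxtrot
=======
bravo
>>>>>>> RIGHT
<<<<<<< LEFT
delta
=======
india
>>>>>>> RIGHT

Derivation:
Final LEFT:  [bravo, foxtrot, delta]
Final RIGHT: [bravo, bravo, india]
i=0: L=bravo R=bravo -> agree -> bravo
i=1: BASE=echo L=foxtrot R=bravo all differ -> CONFLICT
i=2: BASE=echo L=delta R=india all differ -> CONFLICT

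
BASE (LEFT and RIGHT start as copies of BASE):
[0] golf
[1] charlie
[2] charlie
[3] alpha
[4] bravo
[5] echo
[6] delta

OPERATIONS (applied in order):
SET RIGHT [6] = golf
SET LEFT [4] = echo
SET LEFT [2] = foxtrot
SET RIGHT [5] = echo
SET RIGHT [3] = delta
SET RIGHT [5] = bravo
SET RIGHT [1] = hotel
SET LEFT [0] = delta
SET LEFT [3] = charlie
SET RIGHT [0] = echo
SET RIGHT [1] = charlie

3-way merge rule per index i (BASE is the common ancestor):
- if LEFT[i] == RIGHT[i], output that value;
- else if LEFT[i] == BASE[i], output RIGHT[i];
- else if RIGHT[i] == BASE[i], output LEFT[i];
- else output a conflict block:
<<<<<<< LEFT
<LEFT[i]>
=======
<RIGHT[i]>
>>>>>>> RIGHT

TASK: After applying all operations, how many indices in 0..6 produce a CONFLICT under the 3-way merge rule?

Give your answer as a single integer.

Answer: 2

Derivation:
Final LEFT:  [delta, charlie, foxtrot, charlie, echo, echo, delta]
Final RIGHT: [echo, charlie, charlie, delta, bravo, bravo, golf]
i=0: BASE=golf L=delta R=echo all differ -> CONFLICT
i=1: L=charlie R=charlie -> agree -> charlie
i=2: L=foxtrot, R=charlie=BASE -> take LEFT -> foxtrot
i=3: BASE=alpha L=charlie R=delta all differ -> CONFLICT
i=4: L=echo, R=bravo=BASE -> take LEFT -> echo
i=5: L=echo=BASE, R=bravo -> take RIGHT -> bravo
i=6: L=delta=BASE, R=golf -> take RIGHT -> golf
Conflict count: 2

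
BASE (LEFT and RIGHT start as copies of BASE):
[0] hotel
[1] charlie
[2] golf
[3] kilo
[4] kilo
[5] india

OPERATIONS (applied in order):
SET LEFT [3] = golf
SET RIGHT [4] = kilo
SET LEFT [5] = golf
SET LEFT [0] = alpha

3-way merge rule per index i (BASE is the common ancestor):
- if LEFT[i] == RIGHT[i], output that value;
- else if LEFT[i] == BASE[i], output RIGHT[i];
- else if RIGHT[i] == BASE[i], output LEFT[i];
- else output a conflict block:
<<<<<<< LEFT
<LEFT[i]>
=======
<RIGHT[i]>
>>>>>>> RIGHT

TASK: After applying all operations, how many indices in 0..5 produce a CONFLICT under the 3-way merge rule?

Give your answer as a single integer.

Final LEFT:  [alpha, charlie, golf, golf, kilo, golf]
Final RIGHT: [hotel, charlie, golf, kilo, kilo, india]
i=0: L=alpha, R=hotel=BASE -> take LEFT -> alpha
i=1: L=charlie R=charlie -> agree -> charlie
i=2: L=golf R=golf -> agree -> golf
i=3: L=golf, R=kilo=BASE -> take LEFT -> golf
i=4: L=kilo R=kilo -> agree -> kilo
i=5: L=golf, R=india=BASE -> take LEFT -> golf
Conflict count: 0

Answer: 0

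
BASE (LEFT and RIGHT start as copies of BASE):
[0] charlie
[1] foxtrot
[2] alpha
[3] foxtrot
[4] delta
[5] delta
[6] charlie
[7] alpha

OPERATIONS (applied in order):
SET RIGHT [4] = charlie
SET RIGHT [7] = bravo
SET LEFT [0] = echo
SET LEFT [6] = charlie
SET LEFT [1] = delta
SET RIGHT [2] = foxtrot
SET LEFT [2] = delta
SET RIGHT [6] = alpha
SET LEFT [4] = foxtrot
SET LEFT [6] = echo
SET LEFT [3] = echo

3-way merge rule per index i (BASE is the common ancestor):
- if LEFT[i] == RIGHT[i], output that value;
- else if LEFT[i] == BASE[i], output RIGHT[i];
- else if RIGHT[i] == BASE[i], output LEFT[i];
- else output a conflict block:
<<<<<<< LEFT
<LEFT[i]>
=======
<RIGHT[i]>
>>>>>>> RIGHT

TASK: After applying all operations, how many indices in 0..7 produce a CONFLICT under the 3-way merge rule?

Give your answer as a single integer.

Final LEFT:  [echo, delta, delta, echo, foxtrot, delta, echo, alpha]
Final RIGHT: [charlie, foxtrot, foxtrot, foxtrot, charlie, delta, alpha, bravo]
i=0: L=echo, R=charlie=BASE -> take LEFT -> echo
i=1: L=delta, R=foxtrot=BASE -> take LEFT -> delta
i=2: BASE=alpha L=delta R=foxtrot all differ -> CONFLICT
i=3: L=echo, R=foxtrot=BASE -> take LEFT -> echo
i=4: BASE=delta L=foxtrot R=charlie all differ -> CONFLICT
i=5: L=delta R=delta -> agree -> delta
i=6: BASE=charlie L=echo R=alpha all differ -> CONFLICT
i=7: L=alpha=BASE, R=bravo -> take RIGHT -> bravo
Conflict count: 3

Answer: 3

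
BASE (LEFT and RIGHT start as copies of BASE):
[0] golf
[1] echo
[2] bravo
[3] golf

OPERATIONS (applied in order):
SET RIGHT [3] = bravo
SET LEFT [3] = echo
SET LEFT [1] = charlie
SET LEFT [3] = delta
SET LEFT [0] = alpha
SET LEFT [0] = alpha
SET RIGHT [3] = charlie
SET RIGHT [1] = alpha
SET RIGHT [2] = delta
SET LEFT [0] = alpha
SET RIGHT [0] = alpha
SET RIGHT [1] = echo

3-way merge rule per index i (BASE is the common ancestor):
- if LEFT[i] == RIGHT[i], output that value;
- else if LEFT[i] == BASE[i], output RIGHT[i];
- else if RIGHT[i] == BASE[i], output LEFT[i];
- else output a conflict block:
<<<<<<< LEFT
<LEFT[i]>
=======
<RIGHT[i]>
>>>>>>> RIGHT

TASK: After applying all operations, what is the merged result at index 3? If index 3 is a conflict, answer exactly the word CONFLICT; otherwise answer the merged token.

Final LEFT:  [alpha, charlie, bravo, delta]
Final RIGHT: [alpha, echo, delta, charlie]
i=0: L=alpha R=alpha -> agree -> alpha
i=1: L=charlie, R=echo=BASE -> take LEFT -> charlie
i=2: L=bravo=BASE, R=delta -> take RIGHT -> delta
i=3: BASE=golf L=delta R=charlie all differ -> CONFLICT
Index 3 -> CONFLICT

Answer: CONFLICT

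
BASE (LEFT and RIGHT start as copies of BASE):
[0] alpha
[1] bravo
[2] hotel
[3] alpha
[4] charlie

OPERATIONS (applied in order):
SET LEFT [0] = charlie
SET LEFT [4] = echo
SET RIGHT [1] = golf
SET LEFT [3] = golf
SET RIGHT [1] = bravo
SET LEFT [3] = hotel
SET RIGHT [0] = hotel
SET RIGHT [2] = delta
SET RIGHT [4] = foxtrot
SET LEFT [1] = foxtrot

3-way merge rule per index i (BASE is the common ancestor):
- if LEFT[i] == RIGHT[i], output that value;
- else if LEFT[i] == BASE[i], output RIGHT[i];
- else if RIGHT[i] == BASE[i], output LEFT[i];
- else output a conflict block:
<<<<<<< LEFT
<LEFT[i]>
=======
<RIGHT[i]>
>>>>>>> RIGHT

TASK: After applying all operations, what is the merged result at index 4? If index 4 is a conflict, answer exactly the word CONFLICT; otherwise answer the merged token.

Final LEFT:  [charlie, foxtrot, hotel, hotel, echo]
Final RIGHT: [hotel, bravo, delta, alpha, foxtrot]
i=0: BASE=alpha L=charlie R=hotel all differ -> CONFLICT
i=1: L=foxtrot, R=bravo=BASE -> take LEFT -> foxtrot
i=2: L=hotel=BASE, R=delta -> take RIGHT -> delta
i=3: L=hotel, R=alpha=BASE -> take LEFT -> hotel
i=4: BASE=charlie L=echo R=foxtrot all differ -> CONFLICT
Index 4 -> CONFLICT

Answer: CONFLICT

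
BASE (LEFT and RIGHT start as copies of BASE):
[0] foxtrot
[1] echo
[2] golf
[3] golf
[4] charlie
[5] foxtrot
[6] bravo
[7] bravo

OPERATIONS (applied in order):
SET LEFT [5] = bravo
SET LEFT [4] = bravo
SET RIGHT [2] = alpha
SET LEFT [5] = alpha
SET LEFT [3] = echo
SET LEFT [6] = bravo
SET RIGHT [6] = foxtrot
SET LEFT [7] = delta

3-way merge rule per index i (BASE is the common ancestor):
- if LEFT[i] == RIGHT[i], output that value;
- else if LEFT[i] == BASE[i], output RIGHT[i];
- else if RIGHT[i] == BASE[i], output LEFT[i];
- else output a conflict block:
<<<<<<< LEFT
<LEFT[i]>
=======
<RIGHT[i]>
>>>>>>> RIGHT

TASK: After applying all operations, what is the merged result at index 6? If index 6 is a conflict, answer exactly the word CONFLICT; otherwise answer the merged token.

Final LEFT:  [foxtrot, echo, golf, echo, bravo, alpha, bravo, delta]
Final RIGHT: [foxtrot, echo, alpha, golf, charlie, foxtrot, foxtrot, bravo]
i=0: L=foxtrot R=foxtrot -> agree -> foxtrot
i=1: L=echo R=echo -> agree -> echo
i=2: L=golf=BASE, R=alpha -> take RIGHT -> alpha
i=3: L=echo, R=golf=BASE -> take LEFT -> echo
i=4: L=bravo, R=charlie=BASE -> take LEFT -> bravo
i=5: L=alpha, R=foxtrot=BASE -> take LEFT -> alpha
i=6: L=bravo=BASE, R=foxtrot -> take RIGHT -> foxtrot
i=7: L=delta, R=bravo=BASE -> take LEFT -> delta
Index 6 -> foxtrot

Answer: foxtrot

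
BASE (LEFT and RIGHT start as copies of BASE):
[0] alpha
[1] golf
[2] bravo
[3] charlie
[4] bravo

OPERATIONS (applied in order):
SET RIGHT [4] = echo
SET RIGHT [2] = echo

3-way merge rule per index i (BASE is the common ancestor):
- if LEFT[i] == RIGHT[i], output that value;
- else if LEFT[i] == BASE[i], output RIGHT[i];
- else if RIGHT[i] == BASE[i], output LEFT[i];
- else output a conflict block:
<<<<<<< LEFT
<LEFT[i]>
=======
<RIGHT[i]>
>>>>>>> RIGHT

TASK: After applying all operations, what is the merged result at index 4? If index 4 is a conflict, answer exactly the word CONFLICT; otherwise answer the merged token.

Final LEFT:  [alpha, golf, bravo, charlie, bravo]
Final RIGHT: [alpha, golf, echo, charlie, echo]
i=0: L=alpha R=alpha -> agree -> alpha
i=1: L=golf R=golf -> agree -> golf
i=2: L=bravo=BASE, R=echo -> take RIGHT -> echo
i=3: L=charlie R=charlie -> agree -> charlie
i=4: L=bravo=BASE, R=echo -> take RIGHT -> echo
Index 4 -> echo

Answer: echo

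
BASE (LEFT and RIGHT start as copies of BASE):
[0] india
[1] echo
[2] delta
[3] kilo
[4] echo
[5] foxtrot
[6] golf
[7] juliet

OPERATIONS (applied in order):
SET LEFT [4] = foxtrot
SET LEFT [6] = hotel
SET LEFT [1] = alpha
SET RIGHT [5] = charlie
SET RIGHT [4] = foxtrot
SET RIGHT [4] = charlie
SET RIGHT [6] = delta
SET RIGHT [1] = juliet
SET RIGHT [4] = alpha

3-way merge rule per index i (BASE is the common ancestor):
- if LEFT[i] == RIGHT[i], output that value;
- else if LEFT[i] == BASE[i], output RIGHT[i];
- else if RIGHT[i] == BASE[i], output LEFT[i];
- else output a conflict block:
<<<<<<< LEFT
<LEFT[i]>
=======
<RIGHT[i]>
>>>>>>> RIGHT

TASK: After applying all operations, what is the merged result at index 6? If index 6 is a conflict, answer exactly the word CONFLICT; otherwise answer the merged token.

Final LEFT:  [india, alpha, delta, kilo, foxtrot, foxtrot, hotel, juliet]
Final RIGHT: [india, juliet, delta, kilo, alpha, charlie, delta, juliet]
i=0: L=india R=india -> agree -> india
i=1: BASE=echo L=alpha R=juliet all differ -> CONFLICT
i=2: L=delta R=delta -> agree -> delta
i=3: L=kilo R=kilo -> agree -> kilo
i=4: BASE=echo L=foxtrot R=alpha all differ -> CONFLICT
i=5: L=foxtrot=BASE, R=charlie -> take RIGHT -> charlie
i=6: BASE=golf L=hotel R=delta all differ -> CONFLICT
i=7: L=juliet R=juliet -> agree -> juliet
Index 6 -> CONFLICT

Answer: CONFLICT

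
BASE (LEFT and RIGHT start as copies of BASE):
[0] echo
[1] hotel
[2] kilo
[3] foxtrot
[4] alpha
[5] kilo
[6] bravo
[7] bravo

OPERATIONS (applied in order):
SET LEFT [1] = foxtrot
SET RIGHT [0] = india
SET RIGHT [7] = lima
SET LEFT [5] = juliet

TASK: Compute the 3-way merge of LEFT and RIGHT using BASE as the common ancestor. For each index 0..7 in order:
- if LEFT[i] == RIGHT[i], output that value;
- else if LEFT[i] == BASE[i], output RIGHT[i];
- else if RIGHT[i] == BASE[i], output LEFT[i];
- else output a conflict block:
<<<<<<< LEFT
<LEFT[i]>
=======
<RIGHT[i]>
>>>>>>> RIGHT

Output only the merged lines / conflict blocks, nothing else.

Final LEFT:  [echo, foxtrot, kilo, foxtrot, alpha, juliet, bravo, bravo]
Final RIGHT: [india, hotel, kilo, foxtrot, alpha, kilo, bravo, lima]
i=0: L=echo=BASE, R=india -> take RIGHT -> india
i=1: L=foxtrot, R=hotel=BASE -> take LEFT -> foxtrot
i=2: L=kilo R=kilo -> agree -> kilo
i=3: L=foxtrot R=foxtrot -> agree -> foxtrot
i=4: L=alpha R=alpha -> agree -> alpha
i=5: L=juliet, R=kilo=BASE -> take LEFT -> juliet
i=6: L=bravo R=bravo -> agree -> bravo
i=7: L=bravo=BASE, R=lima -> take RIGHT -> lima

Answer: india
foxtrot
kilo
foxtrot
alpha
juliet
bravo
lima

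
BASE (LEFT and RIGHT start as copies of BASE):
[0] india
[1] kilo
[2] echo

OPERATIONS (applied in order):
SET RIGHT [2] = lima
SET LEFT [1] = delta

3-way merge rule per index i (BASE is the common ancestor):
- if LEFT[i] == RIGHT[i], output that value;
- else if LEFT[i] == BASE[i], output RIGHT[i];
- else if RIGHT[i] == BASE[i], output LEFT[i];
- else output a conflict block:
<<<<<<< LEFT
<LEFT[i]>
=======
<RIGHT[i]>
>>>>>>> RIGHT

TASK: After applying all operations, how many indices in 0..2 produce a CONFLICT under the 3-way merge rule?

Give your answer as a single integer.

Answer: 0

Derivation:
Final LEFT:  [india, delta, echo]
Final RIGHT: [india, kilo, lima]
i=0: L=india R=india -> agree -> india
i=1: L=delta, R=kilo=BASE -> take LEFT -> delta
i=2: L=echo=BASE, R=lima -> take RIGHT -> lima
Conflict count: 0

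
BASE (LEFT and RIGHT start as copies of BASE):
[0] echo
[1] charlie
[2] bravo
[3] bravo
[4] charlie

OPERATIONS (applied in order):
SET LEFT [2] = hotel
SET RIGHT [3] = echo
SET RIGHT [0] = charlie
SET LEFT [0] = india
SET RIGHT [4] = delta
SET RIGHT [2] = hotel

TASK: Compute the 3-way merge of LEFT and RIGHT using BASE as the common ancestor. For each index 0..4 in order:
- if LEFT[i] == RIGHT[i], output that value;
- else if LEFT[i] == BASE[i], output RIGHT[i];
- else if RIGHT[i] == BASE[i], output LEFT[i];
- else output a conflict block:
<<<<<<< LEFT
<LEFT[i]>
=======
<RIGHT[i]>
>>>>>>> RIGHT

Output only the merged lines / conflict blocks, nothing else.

Answer: <<<<<<< LEFT
india
=======
charlie
>>>>>>> RIGHT
charlie
hotel
echo
delta

Derivation:
Final LEFT:  [india, charlie, hotel, bravo, charlie]
Final RIGHT: [charlie, charlie, hotel, echo, delta]
i=0: BASE=echo L=india R=charlie all differ -> CONFLICT
i=1: L=charlie R=charlie -> agree -> charlie
i=2: L=hotel R=hotel -> agree -> hotel
i=3: L=bravo=BASE, R=echo -> take RIGHT -> echo
i=4: L=charlie=BASE, R=delta -> take RIGHT -> delta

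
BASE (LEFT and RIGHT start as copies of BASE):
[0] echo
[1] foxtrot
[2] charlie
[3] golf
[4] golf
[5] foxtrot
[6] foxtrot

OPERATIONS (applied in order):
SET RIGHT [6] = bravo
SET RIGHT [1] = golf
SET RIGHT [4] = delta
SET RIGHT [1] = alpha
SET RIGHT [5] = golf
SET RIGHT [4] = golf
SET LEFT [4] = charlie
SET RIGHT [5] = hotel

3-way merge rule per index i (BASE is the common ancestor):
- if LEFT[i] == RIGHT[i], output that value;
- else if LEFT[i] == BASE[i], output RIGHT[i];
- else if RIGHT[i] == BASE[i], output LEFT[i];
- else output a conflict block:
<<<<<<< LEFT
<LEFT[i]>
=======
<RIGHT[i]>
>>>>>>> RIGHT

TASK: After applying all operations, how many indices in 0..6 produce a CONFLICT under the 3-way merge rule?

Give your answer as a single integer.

Answer: 0

Derivation:
Final LEFT:  [echo, foxtrot, charlie, golf, charlie, foxtrot, foxtrot]
Final RIGHT: [echo, alpha, charlie, golf, golf, hotel, bravo]
i=0: L=echo R=echo -> agree -> echo
i=1: L=foxtrot=BASE, R=alpha -> take RIGHT -> alpha
i=2: L=charlie R=charlie -> agree -> charlie
i=3: L=golf R=golf -> agree -> golf
i=4: L=charlie, R=golf=BASE -> take LEFT -> charlie
i=5: L=foxtrot=BASE, R=hotel -> take RIGHT -> hotel
i=6: L=foxtrot=BASE, R=bravo -> take RIGHT -> bravo
Conflict count: 0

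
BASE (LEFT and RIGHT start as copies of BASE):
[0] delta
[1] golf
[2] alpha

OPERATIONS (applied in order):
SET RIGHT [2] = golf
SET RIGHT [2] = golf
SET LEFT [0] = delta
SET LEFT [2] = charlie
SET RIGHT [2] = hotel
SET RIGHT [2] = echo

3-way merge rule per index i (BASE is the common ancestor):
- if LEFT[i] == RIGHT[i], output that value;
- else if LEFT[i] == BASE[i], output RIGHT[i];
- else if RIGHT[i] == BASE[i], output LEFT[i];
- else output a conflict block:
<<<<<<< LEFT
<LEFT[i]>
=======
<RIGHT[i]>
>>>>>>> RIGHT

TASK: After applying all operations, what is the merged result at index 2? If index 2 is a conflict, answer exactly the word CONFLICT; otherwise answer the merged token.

Answer: CONFLICT

Derivation:
Final LEFT:  [delta, golf, charlie]
Final RIGHT: [delta, golf, echo]
i=0: L=delta R=delta -> agree -> delta
i=1: L=golf R=golf -> agree -> golf
i=2: BASE=alpha L=charlie R=echo all differ -> CONFLICT
Index 2 -> CONFLICT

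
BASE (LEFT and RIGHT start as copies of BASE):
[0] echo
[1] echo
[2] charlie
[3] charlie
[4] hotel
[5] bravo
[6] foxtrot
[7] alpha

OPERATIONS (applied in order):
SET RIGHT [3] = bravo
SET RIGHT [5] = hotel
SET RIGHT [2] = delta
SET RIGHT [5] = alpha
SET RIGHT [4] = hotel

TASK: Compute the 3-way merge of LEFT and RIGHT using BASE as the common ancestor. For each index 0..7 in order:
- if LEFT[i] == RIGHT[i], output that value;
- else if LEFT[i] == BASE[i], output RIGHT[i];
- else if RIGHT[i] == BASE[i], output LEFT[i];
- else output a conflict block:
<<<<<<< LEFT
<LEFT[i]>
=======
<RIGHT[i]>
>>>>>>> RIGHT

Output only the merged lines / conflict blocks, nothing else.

Final LEFT:  [echo, echo, charlie, charlie, hotel, bravo, foxtrot, alpha]
Final RIGHT: [echo, echo, delta, bravo, hotel, alpha, foxtrot, alpha]
i=0: L=echo R=echo -> agree -> echo
i=1: L=echo R=echo -> agree -> echo
i=2: L=charlie=BASE, R=delta -> take RIGHT -> delta
i=3: L=charlie=BASE, R=bravo -> take RIGHT -> bravo
i=4: L=hotel R=hotel -> agree -> hotel
i=5: L=bravo=BASE, R=alpha -> take RIGHT -> alpha
i=6: L=foxtrot R=foxtrot -> agree -> foxtrot
i=7: L=alpha R=alpha -> agree -> alpha

Answer: echo
echo
delta
bravo
hotel
alpha
foxtrot
alpha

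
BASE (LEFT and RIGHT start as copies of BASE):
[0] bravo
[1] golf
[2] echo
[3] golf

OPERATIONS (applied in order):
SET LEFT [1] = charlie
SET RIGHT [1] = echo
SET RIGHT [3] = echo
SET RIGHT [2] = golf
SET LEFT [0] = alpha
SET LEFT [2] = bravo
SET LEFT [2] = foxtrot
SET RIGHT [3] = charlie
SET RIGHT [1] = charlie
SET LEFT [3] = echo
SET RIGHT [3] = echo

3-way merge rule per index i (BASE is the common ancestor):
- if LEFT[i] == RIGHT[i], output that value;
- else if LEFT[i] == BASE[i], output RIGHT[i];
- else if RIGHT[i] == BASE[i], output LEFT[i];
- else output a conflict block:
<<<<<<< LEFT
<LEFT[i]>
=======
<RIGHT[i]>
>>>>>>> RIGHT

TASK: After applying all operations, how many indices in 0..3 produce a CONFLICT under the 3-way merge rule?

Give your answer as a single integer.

Answer: 1

Derivation:
Final LEFT:  [alpha, charlie, foxtrot, echo]
Final RIGHT: [bravo, charlie, golf, echo]
i=0: L=alpha, R=bravo=BASE -> take LEFT -> alpha
i=1: L=charlie R=charlie -> agree -> charlie
i=2: BASE=echo L=foxtrot R=golf all differ -> CONFLICT
i=3: L=echo R=echo -> agree -> echo
Conflict count: 1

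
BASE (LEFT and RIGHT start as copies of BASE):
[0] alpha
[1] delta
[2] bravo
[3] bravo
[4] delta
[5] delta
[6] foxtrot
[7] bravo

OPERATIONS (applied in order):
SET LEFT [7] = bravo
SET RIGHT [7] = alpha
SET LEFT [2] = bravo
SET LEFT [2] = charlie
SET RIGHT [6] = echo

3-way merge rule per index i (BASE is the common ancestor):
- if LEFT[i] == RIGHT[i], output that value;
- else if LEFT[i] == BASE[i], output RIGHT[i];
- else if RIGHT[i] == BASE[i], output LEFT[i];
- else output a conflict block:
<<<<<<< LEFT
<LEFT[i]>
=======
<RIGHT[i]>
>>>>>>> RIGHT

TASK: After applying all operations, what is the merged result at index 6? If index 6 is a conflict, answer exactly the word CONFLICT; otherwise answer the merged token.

Final LEFT:  [alpha, delta, charlie, bravo, delta, delta, foxtrot, bravo]
Final RIGHT: [alpha, delta, bravo, bravo, delta, delta, echo, alpha]
i=0: L=alpha R=alpha -> agree -> alpha
i=1: L=delta R=delta -> agree -> delta
i=2: L=charlie, R=bravo=BASE -> take LEFT -> charlie
i=3: L=bravo R=bravo -> agree -> bravo
i=4: L=delta R=delta -> agree -> delta
i=5: L=delta R=delta -> agree -> delta
i=6: L=foxtrot=BASE, R=echo -> take RIGHT -> echo
i=7: L=bravo=BASE, R=alpha -> take RIGHT -> alpha
Index 6 -> echo

Answer: echo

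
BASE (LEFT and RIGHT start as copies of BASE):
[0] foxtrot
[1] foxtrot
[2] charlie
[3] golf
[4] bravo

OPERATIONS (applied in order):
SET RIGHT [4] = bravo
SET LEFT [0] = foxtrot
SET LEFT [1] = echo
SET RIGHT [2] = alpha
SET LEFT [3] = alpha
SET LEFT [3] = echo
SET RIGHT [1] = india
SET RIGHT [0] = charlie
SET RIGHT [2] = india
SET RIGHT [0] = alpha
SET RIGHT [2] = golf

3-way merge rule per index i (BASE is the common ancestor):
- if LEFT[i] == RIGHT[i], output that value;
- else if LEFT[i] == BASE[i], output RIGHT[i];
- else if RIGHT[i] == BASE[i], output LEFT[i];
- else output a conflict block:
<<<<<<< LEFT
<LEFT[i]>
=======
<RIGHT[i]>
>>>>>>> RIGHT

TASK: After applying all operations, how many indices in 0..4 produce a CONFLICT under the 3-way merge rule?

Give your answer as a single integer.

Final LEFT:  [foxtrot, echo, charlie, echo, bravo]
Final RIGHT: [alpha, india, golf, golf, bravo]
i=0: L=foxtrot=BASE, R=alpha -> take RIGHT -> alpha
i=1: BASE=foxtrot L=echo R=india all differ -> CONFLICT
i=2: L=charlie=BASE, R=golf -> take RIGHT -> golf
i=3: L=echo, R=golf=BASE -> take LEFT -> echo
i=4: L=bravo R=bravo -> agree -> bravo
Conflict count: 1

Answer: 1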